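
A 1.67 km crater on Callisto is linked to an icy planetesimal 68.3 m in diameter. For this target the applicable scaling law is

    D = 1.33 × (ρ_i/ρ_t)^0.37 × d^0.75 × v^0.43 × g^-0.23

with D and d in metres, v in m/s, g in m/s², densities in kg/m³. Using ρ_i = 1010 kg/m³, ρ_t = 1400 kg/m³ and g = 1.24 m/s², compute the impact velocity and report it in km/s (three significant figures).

Rearranging for v: v = [D / (1.33 · (1010/1400)^0.37 · 68.3^0.75 · 1.24^-0.23)]^(1/0.43).
D = 1670 m.
(1010/1400)^0.37 = 0.8862
68.3^0.75 = 23.76
1.24^-0.23 = 0.9517
Denominator = 1.33 × 0.8862 × 23.76 × 0.9517 = 26.65
D / 26.65 = 1670 / 26.65 = 62.66
v = 62.66^(1/0.43) = 62.66^2.3256 = 15104 m/s

v ≈ 15.1 km/s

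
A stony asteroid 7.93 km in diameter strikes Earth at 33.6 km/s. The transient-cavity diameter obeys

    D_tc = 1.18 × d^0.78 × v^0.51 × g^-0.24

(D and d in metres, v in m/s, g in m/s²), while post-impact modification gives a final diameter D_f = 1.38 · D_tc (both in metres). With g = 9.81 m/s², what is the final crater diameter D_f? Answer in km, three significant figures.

In SI: d = 7930 m, v = 33600 m/s.
d^0.78 = 7930^0.78 = 1100
v^0.51 = 33600^0.51 = 203.4
g^-0.24 = 9.81^-0.24 = 0.5781
D_tc = 1.18 × 1100 × 203.4 × 0.5781 = 1.526 × 10^5 m
D_f = 1.38 × 1.526 × 10^5 = 2.106 × 10^5 m
     = 210.6 km

D_f ≈ 211 km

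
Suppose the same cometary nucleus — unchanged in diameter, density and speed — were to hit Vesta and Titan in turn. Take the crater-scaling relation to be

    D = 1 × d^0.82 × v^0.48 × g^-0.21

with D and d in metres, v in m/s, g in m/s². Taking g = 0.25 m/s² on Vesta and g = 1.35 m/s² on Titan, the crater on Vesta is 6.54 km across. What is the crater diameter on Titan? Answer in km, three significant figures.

All impactor-dependent factors cancel in the ratio, leaving D_Titan/D_Vesta = (g_Titan/g_Vesta)^-0.21.
(1.35/0.25)^-0.21 = 5.400^-0.21 = 0.7018
D_Titan = 0.7018 × 6.54 km = 4.59 km

D ≈ 4.59 km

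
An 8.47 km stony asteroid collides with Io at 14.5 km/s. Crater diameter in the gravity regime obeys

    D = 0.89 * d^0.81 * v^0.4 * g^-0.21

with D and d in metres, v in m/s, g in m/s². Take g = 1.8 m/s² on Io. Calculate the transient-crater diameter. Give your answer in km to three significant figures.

D ≈ 55.2 km

In SI units: d = 8470 m, v = 14500 m/s.
d^0.81 = 8470^0.81 = 1519
v^0.4 = 14500^0.4 = 46.19
g^-0.21 = 1.8^-0.21 = 0.8839
D = 0.89 × 1519 × 46.19 × 0.8839 = 55195 m
   = 55.19 km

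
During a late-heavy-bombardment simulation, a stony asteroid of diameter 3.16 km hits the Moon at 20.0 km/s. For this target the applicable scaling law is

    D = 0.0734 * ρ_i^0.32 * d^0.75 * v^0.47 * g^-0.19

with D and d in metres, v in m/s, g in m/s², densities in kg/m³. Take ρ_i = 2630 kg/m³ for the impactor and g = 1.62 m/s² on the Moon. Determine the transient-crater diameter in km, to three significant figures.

D ≈ 36.9 km

In SI units: d = 3160 m, v = 20000 m/s.
ρ_i^0.32 = 2630^0.32 = 12.43
d^0.75 = 3160^0.75 = 421.5
v^0.47 = 20000^0.47 = 105.1
g^-0.19 = 1.62^-0.19 = 0.9124
D = 0.0734 × 12.43 × 421.5 × 105.1 × 0.9124 = 36877 m
   = 36.88 km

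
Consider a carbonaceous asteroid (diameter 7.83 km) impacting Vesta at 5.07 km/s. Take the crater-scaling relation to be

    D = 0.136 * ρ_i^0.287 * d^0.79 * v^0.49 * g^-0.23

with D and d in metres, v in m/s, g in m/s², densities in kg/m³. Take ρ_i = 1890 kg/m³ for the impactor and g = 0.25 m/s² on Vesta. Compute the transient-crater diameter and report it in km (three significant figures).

D ≈ 127 km

In SI units: d = 7830 m, v = 5070 m/s.
ρ_i^0.287 = 1890^0.287 = 8.717
d^0.79 = 7830^0.79 = 1191
v^0.49 = 5070^0.49 = 65.38
g^-0.23 = 0.25^-0.23 = 1.376
D = 0.136 × 8.717 × 1191 × 65.38 × 1.376 = 1.270 × 10^5 m
   = 127.0 km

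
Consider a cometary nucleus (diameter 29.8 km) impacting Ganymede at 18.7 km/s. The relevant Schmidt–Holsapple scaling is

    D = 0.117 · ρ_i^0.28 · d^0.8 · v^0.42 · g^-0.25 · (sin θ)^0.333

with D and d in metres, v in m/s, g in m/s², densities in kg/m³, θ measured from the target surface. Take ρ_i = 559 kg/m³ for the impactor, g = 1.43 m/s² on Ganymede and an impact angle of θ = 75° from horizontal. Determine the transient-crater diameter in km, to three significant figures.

D ≈ 147 km

In SI units: d = 29800 m, v = 18700 m/s.
ρ_i^0.28 = 559^0.28 = 5.879
d^0.8 = 29800^0.8 = 3796
v^0.42 = 18700^0.42 = 62.25
g^-0.25 = 1.43^-0.25 = 0.9145
(sin 75°)^0.333 = 0.9659^0.333 = 0.9885
D = 0.117 × 5.879 × 3796 × 62.25 × 0.9145 × 0.9885 = 1.469 × 10^5 m
   = 146.9 km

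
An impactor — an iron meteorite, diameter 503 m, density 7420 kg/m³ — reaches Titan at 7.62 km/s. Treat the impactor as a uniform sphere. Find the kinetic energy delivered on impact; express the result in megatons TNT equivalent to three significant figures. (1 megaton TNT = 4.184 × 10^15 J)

E ≈ 3430 Mt TNT

v = 7620 m/s.
Mass m = (π/6) ρ d³ = (π/6) × 7420 × (503)³ = 4.944 × 10^11 kg
E = ½ m v² = 0.5 × 4.944 × 10^11 × (7620)² = 1.435 × 10^19 J
   = 1.435 × 10^19 / 4.184×10^15 = 3430 Mt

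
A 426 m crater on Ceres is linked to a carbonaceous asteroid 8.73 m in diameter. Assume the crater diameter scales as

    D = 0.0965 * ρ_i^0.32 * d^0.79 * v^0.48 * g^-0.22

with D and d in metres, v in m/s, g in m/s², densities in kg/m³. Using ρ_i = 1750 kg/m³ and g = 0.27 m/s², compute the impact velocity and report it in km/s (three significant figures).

v ≈ 4.19 km/s

Rearranging for v: v = [D / (0.0965 · 1750^0.32 · 8.73^0.79 · 0.27^-0.22)]^(1/0.48).
1750^0.32 = 10.91
8.73^0.79 = 5.539
0.27^-0.22 = 1.334
Denominator = 0.0965 × 10.91 × 5.539 × 1.334 = 7.779
D / 7.779 = 426 / 7.779 = 54.76
v = 54.76^(1/0.48) = 54.76^2.0833 = 4185 m/s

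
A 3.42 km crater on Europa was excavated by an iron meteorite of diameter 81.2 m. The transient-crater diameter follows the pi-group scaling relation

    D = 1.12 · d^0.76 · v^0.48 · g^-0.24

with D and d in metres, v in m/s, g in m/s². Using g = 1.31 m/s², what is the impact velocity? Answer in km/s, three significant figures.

Rearranging for v: v = [D / (1.12 · 81.2^0.76 · 1.31^-0.24)]^(1/0.48).
D = 3420 m.
81.2^0.76 = 28.27
1.31^-0.24 = 0.9372
Denominator = 1.12 × 28.27 × 0.9372 = 29.67
D / 29.67 = 3420 / 29.67 = 115.3
v = 115.3^(1/0.48) = 115.3^2.0833 = 19743 m/s

v ≈ 19.7 km/s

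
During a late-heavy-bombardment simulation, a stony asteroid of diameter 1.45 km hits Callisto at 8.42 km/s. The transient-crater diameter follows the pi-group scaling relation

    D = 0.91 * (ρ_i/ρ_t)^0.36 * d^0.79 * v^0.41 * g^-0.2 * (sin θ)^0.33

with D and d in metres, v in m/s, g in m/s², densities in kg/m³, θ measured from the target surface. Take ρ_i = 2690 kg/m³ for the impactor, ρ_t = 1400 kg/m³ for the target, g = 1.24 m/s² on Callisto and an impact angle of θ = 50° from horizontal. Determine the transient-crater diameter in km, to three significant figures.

In SI units: d = 1450 m, v = 8420 m/s.
(ρ_i/ρ_t)^0.36 = (2690/1400)^0.36 = 1.265
d^0.79 = 1450^0.79 = 314.4
v^0.41 = 8420^0.41 = 40.68
g^-0.2 = 1.24^-0.2 = 0.9579
(sin 50°)^0.33 = 0.7660^0.33 = 0.9158
D = 0.91 × 1.265 × 314.4 × 40.68 × 0.9579 × 0.9158 = 12916 m
   = 12.92 km

D ≈ 12.9 km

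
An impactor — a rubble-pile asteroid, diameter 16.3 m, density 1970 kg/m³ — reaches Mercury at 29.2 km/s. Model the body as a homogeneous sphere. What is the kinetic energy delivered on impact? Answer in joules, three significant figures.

v = 29200 m/s.
Mass m = (π/6) ρ d³ = (π/6) × 1970 × (16.3)³ = 4.467 × 10^6 kg
E = ½ m v² = 0.5 × 4.467 × 10^6 × (29200)² = 1.904 × 10^15 J

E ≈ 1.90 × 10^15 J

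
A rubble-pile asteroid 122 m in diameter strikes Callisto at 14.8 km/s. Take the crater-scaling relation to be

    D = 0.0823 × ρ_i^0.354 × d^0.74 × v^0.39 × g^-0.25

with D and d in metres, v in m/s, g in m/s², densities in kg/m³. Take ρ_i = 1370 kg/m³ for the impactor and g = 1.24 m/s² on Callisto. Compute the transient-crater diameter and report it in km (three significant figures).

D ≈ 1.49 km

In SI units: v = 14800 m/s.
ρ_i^0.354 = 1370^0.354 = 12.89
d^0.74 = 122^0.74 = 34.99
v^0.39 = 14800^0.39 = 42.31
g^-0.25 = 1.24^-0.25 = 0.9476
D = 0.0823 × 12.89 × 34.99 × 42.31 × 0.9476 = 1488 m
   = 1.488 km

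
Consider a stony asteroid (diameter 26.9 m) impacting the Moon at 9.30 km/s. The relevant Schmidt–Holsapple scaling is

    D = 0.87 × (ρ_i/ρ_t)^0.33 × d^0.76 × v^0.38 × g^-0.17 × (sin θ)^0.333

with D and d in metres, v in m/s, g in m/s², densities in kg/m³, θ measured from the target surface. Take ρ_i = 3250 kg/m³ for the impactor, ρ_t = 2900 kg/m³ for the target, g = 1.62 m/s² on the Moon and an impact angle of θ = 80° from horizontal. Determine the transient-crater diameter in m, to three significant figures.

In SI units: v = 9300 m/s.
(ρ_i/ρ_t)^0.33 = (3250/2900)^0.33 = 1.038
d^0.76 = 26.9^0.76 = 12.21
v^0.38 = 9300^0.38 = 32.21
g^-0.17 = 1.62^-0.17 = 0.9213
(sin 80°)^0.333 = 0.9848^0.333 = 0.9949
D = 0.87 × 1.038 × 12.21 × 32.21 × 0.9213 × 0.9949 = 325.5 m

D ≈ 326 m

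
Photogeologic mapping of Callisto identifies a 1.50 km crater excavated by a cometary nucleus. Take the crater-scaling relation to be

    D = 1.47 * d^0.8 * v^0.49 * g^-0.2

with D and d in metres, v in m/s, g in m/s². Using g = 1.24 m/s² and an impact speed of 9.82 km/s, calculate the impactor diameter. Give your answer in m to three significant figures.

d ≈ 21.8 m

Rearranging for d: d = [D / (1.47 · 9820^0.49 · 1.24^-0.2)]^(1/0.8).
D = 1500 m.
9820^0.49 = 90.39
1.24^-0.2 = 0.9579
Denominator = 1.47 × 90.39 × 0.9579 = 127.3
D / 127.3 = 1500 / 127.3 = 11.78
d = 11.78^(1/0.8) = 11.78^1.25 = 21.82 m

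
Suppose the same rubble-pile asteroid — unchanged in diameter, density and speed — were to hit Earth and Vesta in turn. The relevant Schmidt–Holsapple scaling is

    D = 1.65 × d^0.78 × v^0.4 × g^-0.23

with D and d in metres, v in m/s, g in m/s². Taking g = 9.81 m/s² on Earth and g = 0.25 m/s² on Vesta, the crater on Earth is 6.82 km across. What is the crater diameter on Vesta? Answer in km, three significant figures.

All impactor-dependent factors cancel in the ratio, leaving D_Vesta/D_Earth = (g_Vesta/g_Earth)^-0.23.
(0.25/9.81)^-0.23 = 0.02548^-0.23 = 2.326
D_Vesta = 2.326 × 6.82 km = 15.9 km

D ≈ 15.9 km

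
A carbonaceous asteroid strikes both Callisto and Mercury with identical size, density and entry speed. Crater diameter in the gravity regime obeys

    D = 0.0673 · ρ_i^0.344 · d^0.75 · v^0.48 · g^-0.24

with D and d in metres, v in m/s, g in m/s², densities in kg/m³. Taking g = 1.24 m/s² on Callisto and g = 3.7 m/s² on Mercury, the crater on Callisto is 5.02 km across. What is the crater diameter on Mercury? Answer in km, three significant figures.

D ≈ 3.86 km

All impactor-dependent factors cancel in the ratio, leaving D_Mercury/D_Callisto = (g_Mercury/g_Callisto)^-0.24.
(3.7/1.24)^-0.24 = 2.984^-0.24 = 0.7692
D_Mercury = 0.7692 × 5.02 km = 3.86 km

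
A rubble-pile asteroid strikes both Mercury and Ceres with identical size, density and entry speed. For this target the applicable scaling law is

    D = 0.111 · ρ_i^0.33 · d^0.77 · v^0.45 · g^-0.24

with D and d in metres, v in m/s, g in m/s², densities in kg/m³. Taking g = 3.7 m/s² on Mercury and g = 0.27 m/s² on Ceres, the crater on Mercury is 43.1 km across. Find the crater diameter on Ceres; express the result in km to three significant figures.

D ≈ 80.8 km

All impactor-dependent factors cancel in the ratio, leaving D_Ceres/D_Mercury = (g_Ceres/g_Mercury)^-0.24.
(0.27/3.7)^-0.24 = 0.07297^-0.24 = 1.874
D_Ceres = 1.874 × 43.1 km = 80.8 km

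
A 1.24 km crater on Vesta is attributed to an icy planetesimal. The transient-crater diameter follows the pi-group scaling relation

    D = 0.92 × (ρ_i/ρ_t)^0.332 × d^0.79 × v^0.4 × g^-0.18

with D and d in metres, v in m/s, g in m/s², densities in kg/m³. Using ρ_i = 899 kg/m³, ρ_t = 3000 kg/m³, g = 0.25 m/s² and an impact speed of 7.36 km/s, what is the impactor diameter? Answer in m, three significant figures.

d ≈ 122 m

Rearranging for d: d = [D / (0.92 · (899/3000)^0.332 · 7360^0.4 · 0.25^-0.18)]^(1/0.79).
D = 1240 m.
(899/3000)^0.332 = 0.6703
7360^0.4 = 35.22
0.25^-0.18 = 1.283
Denominator = 0.92 × 0.6703 × 35.22 × 1.283 = 27.87
D / 27.87 = 1240 / 27.87 = 44.49
d = 44.49^(1/0.79) = 44.49^1.2658 = 122.0 m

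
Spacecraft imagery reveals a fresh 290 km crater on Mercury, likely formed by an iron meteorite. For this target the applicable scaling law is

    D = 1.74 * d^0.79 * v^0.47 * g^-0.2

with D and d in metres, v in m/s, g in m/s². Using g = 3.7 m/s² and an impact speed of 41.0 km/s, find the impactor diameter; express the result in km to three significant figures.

d ≈ 10.2 km

Rearranging for d: d = [D / (1.74 · 41000^0.47 · 3.7^-0.2)]^(1/0.79).
D = 290000 m.
41000^0.47 = 147.2
3.7^-0.2 = 0.7698
Denominator = 1.74 × 147.2 × 0.7698 = 197.2
D / 197.2 = 290000 / 197.2 = 1471
d = 1471^(1/0.79) = 1471^1.2658 = 10223 m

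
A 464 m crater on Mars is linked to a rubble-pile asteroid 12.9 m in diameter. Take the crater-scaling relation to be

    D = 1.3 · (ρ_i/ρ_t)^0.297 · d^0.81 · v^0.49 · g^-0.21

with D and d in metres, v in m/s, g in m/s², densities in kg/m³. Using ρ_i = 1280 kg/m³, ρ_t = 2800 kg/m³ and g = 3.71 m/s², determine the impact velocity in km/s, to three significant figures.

Rearranging for v: v = [D / (1.3 · (1280/2800)^0.297 · 12.9^0.81 · 3.71^-0.21)]^(1/0.49).
(1280/2800)^0.297 = 0.7926
12.9^0.81 = 7.936
3.71^-0.21 = 0.7593
Denominator = 1.3 × 0.7926 × 7.936 × 0.7593 = 6.209
D / 6.209 = 464 / 6.209 = 74.73
v = 74.73^(1/0.49) = 74.73^2.0408 = 6659 m/s

v ≈ 6.66 km/s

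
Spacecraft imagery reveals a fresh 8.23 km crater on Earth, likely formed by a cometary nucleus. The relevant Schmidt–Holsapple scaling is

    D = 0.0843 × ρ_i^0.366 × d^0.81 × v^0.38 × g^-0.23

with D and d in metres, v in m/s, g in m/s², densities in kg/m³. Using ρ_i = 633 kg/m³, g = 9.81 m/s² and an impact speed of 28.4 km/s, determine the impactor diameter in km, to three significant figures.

Rearranging for d: d = [D / (0.0843 · 633^0.366 · 28400^0.38 · 9.81^-0.23)]^(1/0.81).
D = 8230 m.
633^0.366 = 10.60
28400^0.38 = 49.23
9.81^-0.23 = 0.5914
Denominator = 0.0843 × 10.60 × 49.23 × 0.5914 = 26.02
D / 26.02 = 8230 / 26.02 = 316.3
d = 316.3^(1/0.81) = 316.3^1.2346 = 1221 m

d ≈ 1.22 km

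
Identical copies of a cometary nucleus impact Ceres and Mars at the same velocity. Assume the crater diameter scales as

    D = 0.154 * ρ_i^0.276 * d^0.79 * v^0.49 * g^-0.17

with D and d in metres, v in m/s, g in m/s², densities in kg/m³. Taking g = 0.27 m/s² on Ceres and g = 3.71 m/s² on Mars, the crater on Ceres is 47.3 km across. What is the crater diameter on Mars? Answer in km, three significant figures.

D ≈ 30.3 km

All impactor-dependent factors cancel in the ratio, leaving D_Mars/D_Ceres = (g_Mars/g_Ceres)^-0.17.
(3.71/0.27)^-0.17 = 13.74^-0.17 = 0.6405
D_Mars = 0.6405 × 47.3 km = 30.3 km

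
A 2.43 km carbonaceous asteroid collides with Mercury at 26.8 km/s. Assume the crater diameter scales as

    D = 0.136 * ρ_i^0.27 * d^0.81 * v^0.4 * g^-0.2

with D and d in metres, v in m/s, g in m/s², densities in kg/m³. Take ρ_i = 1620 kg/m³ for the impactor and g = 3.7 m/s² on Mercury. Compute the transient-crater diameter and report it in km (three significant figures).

In SI units: d = 2430 m, v = 26800 m/s.
ρ_i^0.27 = 1620^0.27 = 7.355
d^0.81 = 2430^0.81 = 552.5
v^0.4 = 26800^0.4 = 59.05
g^-0.2 = 3.7^-0.2 = 0.7698
D = 0.136 × 7.355 × 552.5 × 59.05 × 0.7698 = 25122 m
   = 25.12 km

D ≈ 25.1 km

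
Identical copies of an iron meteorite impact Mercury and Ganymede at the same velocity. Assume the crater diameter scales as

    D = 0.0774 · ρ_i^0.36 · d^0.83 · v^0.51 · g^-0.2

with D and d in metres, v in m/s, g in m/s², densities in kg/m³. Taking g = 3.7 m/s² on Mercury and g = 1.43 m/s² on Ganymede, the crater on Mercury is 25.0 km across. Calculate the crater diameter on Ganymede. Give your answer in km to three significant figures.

D ≈ 30.2 km

All impactor-dependent factors cancel in the ratio, leaving D_Ganymede/D_Mercury = (g_Ganymede/g_Mercury)^-0.2.
(1.43/3.7)^-0.2 = 0.3865^-0.2 = 1.209
D_Ganymede = 1.209 × 25.0 km = 30.2 km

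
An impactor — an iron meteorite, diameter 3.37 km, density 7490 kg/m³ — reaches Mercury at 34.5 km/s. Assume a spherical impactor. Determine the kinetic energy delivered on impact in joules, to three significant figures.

d = 3370 m; v = 34500 m/s.
Mass m = (π/6) ρ d³ = (π/6) × 7490 × (3370)³ = 1.501 × 10^14 kg
E = ½ m v² = 0.5 × 1.501 × 10^14 × (34500)² = 8.933 × 10^22 J

E ≈ 8.93 × 10^22 J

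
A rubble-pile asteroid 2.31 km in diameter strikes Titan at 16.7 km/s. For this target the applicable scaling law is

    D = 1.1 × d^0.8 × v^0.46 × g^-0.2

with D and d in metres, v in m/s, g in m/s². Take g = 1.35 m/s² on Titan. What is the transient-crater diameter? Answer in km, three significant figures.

D ≈ 44.5 km

In SI units: d = 2310 m, v = 16700 m/s.
d^0.8 = 2310^0.8 = 490.8
v^0.46 = 16700^0.46 = 87.59
g^-0.2 = 1.35^-0.2 = 0.9417
D = 1.1 × 490.8 × 87.59 × 0.9417 = 44531 m
   = 44.53 km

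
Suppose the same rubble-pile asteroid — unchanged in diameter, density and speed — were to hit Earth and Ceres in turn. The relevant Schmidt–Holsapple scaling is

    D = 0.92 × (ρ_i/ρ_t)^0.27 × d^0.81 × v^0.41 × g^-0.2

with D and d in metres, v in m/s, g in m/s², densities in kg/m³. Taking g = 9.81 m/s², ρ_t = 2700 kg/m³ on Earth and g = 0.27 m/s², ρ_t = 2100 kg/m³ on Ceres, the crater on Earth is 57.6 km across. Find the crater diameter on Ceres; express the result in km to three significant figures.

The impactor-only factors (d, v, ρ_i) cancel in the ratio, leaving D_Ceres/D_Earth = (g_Ceres/g_Earth)^-0.2 · (ρ_t,Earth/ρ_t,Ceres)^0.27.
(0.27/9.81)^-0.2 = 0.02752^-0.2 = 2.051
(2700/2100)^0.27 = 1.286^0.27 = 1.070
Ratio = 2.051 × 1.070 = 2.195
D_Ceres = 2.195 × 57.6 km = 126 km

D ≈ 126 km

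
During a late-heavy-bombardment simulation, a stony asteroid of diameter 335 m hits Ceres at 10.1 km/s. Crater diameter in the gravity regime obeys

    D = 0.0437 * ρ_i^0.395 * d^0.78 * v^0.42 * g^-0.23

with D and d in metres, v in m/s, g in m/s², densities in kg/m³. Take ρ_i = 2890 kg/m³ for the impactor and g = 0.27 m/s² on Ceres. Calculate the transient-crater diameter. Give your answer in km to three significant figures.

In SI units: v = 10100 m/s.
ρ_i^0.395 = 2890^0.395 = 23.28
d^0.78 = 335^0.78 = 93.23
v^0.42 = 10100^0.42 = 48.06
g^-0.23 = 0.27^-0.23 = 1.351
D = 0.0437 × 23.28 × 93.23 × 48.06 × 1.351 = 6158 m
   = 6.158 km

D ≈ 6.16 km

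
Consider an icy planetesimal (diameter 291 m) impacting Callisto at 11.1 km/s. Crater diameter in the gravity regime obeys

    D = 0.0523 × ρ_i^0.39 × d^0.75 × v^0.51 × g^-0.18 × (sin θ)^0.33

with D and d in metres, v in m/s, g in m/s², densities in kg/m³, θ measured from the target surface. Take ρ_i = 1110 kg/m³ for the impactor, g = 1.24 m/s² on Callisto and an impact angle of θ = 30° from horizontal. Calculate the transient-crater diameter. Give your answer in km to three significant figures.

D ≈ 5.02 km

In SI units: v = 11100 m/s.
ρ_i^0.39 = 1110^0.39 = 15.41
d^0.75 = 291^0.75 = 70.46
v^0.51 = 11100^0.51 = 115.6
g^-0.18 = 1.24^-0.18 = 0.9620
(sin 30°)^0.33 = 0.5000^0.33 = 0.7955
D = 0.0523 × 15.41 × 70.46 × 115.6 × 0.9620 × 0.7955 = 5024 m
   = 5.024 km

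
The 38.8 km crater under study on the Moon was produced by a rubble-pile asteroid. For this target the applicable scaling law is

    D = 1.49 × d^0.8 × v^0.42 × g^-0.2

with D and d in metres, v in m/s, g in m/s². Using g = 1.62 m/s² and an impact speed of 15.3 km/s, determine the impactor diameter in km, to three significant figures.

Rearranging for d: d = [D / (1.49 · 15300^0.42 · 1.62^-0.2)]^(1/0.8).
D = 38800 m.
15300^0.42 = 57.22
1.62^-0.2 = 0.9080
Denominator = 1.49 × 57.22 × 0.9080 = 77.41
D / 77.41 = 38800 / 77.41 = 501.2
d = 501.2^(1/0.8) = 501.2^1.25 = 2371 m

d ≈ 2.37 km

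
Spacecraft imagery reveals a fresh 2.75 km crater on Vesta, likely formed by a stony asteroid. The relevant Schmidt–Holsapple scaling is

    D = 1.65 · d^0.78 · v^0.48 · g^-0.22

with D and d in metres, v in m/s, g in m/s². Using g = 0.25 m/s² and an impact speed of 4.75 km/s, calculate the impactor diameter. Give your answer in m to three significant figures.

d ≈ 49.9 m

Rearranging for d: d = [D / (1.65 · 4750^0.48 · 0.25^-0.22)]^(1/0.78).
D = 2750 m.
4750^0.48 = 58.19
0.25^-0.22 = 1.357
Denominator = 1.65 × 58.19 × 1.357 = 130.3
D / 130.3 = 2750 / 130.3 = 21.11
d = 21.11^(1/0.78) = 21.11^1.2821 = 49.90 m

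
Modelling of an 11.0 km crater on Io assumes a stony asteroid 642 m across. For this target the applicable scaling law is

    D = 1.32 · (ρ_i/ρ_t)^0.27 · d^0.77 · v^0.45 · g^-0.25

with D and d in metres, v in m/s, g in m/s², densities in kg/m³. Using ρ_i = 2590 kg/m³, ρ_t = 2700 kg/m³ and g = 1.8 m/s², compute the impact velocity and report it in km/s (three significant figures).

Rearranging for v: v = [D / (1.32 · (2590/2700)^0.27 · 642^0.77 · 1.8^-0.25)]^(1/0.45).
D = 11000 m.
(2590/2700)^0.27 = 0.9888
642^0.77 = 145.1
1.8^-0.25 = 0.8633
Denominator = 1.32 × 0.9888 × 145.1 × 0.8633 = 163.5
D / 163.5 = 11000 / 163.5 = 67.28
v = 67.28^(1/0.45) = 67.28^2.2222 = 11533 m/s

v ≈ 11.5 km/s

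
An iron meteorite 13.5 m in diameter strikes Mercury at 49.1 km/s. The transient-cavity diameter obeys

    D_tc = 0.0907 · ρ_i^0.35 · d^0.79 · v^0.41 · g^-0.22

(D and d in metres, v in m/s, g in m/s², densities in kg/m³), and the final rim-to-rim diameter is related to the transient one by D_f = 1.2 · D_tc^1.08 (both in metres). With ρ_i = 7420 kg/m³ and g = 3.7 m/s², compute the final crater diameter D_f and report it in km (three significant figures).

D_f ≈ 2.10 km

v = 49100 m/s.
ρ_i^0.35 = 7420^0.35 = 22.63
d^0.79 = 13.5^0.79 = 7.816
v^0.41 = 49100^0.41 = 83.82
g^-0.22 = 3.7^-0.22 = 0.7499
D_tc = 0.0907 × 22.63 × 7.816 × 83.82 × 0.7499 = 1008 m
D_f = 1.2 × (1008)^1.08 = 2103 m
     = 2.103 km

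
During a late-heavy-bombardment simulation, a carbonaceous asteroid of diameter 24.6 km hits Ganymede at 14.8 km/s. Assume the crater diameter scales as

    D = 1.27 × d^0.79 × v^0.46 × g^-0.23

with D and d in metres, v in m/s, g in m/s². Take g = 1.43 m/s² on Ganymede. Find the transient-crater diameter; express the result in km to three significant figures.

In SI units: d = 24600 m, v = 14800 m/s.
d^0.79 = 24600^0.79 = 2943
v^0.46 = 14800^0.46 = 82.86
g^-0.23 = 1.43^-0.23 = 0.9210
D = 1.27 × 2943 × 82.86 × 0.9210 = 2.852 × 10^5 m
   = 285.2 km

D ≈ 285 km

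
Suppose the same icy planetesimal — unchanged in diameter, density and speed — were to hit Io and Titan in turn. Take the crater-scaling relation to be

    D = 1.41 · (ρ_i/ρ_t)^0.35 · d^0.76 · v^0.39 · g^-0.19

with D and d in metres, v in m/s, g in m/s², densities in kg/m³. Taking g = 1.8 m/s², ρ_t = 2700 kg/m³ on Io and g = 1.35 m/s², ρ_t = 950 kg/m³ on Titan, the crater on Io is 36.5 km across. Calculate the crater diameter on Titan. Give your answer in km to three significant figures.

D ≈ 55.6 km

The impactor-only factors (d, v, ρ_i) cancel in the ratio, leaving D_Titan/D_Io = (g_Titan/g_Io)^-0.19 · (ρ_t,Io/ρ_t,Titan)^0.35.
(1.35/1.8)^-0.19 = 0.7500^-0.19 = 1.056
(2700/950)^0.35 = 2.842^0.35 = 1.441
Ratio = 1.056 × 1.441 = 1.522
D_Titan = 1.522 × 36.5 km = 55.6 km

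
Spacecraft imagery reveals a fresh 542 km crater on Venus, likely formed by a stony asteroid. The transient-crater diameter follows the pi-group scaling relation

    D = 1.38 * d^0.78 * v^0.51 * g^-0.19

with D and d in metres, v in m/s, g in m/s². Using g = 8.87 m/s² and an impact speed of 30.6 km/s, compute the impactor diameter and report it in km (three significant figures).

Rearranging for d: d = [D / (1.38 · 30600^0.51 · 8.87^-0.19)]^(1/0.78).
D = 542000 m.
30600^0.51 = 194.0
8.87^-0.19 = 0.6605
Denominator = 1.38 × 194.0 × 0.6605 = 176.8
D / 176.8 = 542000 / 176.8 = 3066
d = 3066^(1/0.78) = 3066^1.2821 = 29521 m

d ≈ 29.5 km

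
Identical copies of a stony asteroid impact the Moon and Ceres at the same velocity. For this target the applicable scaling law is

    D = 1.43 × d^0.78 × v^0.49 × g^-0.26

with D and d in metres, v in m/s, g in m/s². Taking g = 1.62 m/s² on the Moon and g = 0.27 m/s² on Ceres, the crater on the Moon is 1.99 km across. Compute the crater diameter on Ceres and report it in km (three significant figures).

All impactor-dependent factors cancel in the ratio, leaving D_Ceres/D_Moon = (g_Ceres/g_Moon)^-0.26.
(0.27/1.62)^-0.26 = 0.1667^-0.26 = 1.593
D_Ceres = 1.593 × 1.99 km = 3.17 km

D ≈ 3.17 km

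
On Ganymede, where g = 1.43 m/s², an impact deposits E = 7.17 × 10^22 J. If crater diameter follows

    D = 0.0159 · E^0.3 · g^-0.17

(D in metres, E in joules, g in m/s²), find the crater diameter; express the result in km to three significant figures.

D ≈ 108 km

E^0.3 = (7.17 × 10^22)^0.3 = 7.189 × 10^6
g^-0.17 = 1.43^-0.17 = 0.9410
D = 0.0159 × 7.189 × 10^6 × 0.9410 = 1.076 × 10^5 m
   = 107.6 km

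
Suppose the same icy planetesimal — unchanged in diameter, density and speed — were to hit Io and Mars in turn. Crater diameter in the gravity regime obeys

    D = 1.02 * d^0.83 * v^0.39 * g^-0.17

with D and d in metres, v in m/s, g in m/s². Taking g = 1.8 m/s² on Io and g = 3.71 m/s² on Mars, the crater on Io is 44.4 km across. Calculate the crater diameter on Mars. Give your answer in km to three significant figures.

All impactor-dependent factors cancel in the ratio, leaving D_Mars/D_Io = (g_Mars/g_Io)^-0.17.
(3.71/1.8)^-0.17 = 2.061^-0.17 = 0.8843
D_Mars = 0.8843 × 44.4 km = 39.3 km

D ≈ 39.3 km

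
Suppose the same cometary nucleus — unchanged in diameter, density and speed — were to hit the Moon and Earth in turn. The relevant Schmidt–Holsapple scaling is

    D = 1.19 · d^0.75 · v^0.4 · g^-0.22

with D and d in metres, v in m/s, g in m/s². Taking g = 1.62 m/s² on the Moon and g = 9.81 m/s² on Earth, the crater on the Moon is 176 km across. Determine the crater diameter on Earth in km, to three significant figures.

All impactor-dependent factors cancel in the ratio, leaving D_Earth/D_Moon = (g_Earth/g_Moon)^-0.22.
(9.81/1.62)^-0.22 = 6.056^-0.22 = 0.6729
D_Earth = 0.6729 × 176 km = 118 km

D ≈ 118 km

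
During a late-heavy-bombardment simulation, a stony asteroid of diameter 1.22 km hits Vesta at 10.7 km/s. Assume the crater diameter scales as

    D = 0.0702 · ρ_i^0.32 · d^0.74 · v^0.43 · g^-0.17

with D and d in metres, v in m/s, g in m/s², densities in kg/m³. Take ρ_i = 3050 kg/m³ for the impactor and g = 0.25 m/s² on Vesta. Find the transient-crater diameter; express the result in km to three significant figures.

In SI units: d = 1220 m, v = 10700 m/s.
ρ_i^0.32 = 3050^0.32 = 13.03
d^0.74 = 1220^0.74 = 192.3
v^0.43 = 10700^0.43 = 54.03
g^-0.17 = 0.25^-0.17 = 1.266
D = 0.0702 × 13.03 × 192.3 × 54.03 × 1.266 = 12032 m
   = 12.03 km

D ≈ 12.0 km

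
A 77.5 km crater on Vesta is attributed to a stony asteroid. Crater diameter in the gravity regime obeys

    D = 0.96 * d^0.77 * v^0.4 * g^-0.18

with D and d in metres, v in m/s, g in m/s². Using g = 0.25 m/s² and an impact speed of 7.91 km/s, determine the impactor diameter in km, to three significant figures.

Rearranging for d: d = [D / (0.96 · 7910^0.4 · 0.25^-0.18)]^(1/0.77).
D = 77500 m.
7910^0.4 = 36.25
0.25^-0.18 = 1.283
Denominator = 0.96 × 36.25 × 1.283 = 44.65
D / 44.65 = 77500 / 44.65 = 1736
d = 1736^(1/0.77) = 1736^1.2987 = 16114 m

d ≈ 16.1 km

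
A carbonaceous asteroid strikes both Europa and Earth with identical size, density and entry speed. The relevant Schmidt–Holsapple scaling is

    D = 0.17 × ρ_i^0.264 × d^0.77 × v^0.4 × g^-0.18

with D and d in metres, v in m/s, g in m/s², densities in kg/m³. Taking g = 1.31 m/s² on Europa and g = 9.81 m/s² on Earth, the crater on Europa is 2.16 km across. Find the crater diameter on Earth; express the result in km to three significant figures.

All impactor-dependent factors cancel in the ratio, leaving D_Earth/D_Europa = (g_Earth/g_Europa)^-0.18.
(9.81/1.31)^-0.18 = 7.489^-0.18 = 0.6960
D_Earth = 0.6960 × 2.16 km = 1.50 km

D ≈ 1.50 km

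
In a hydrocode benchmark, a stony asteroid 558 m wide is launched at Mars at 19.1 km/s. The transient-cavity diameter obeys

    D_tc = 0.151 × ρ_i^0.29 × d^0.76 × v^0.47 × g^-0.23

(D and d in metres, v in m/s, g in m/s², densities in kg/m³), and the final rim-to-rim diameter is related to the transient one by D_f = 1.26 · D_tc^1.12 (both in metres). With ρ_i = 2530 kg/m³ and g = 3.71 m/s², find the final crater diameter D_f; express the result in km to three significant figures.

D_f ≈ 53.8 km

v = 19100 m/s.
ρ_i^0.29 = 2530^0.29 = 9.703
d^0.76 = 558^0.76 = 122.3
v^0.47 = 19100^0.47 = 102.8
g^-0.23 = 3.71^-0.23 = 0.7397
D_tc = 0.151 × 9.703 × 122.3 × 102.8 × 0.7397 = 13630 m
D_f = 1.26 × (13630)^1.12 = 53828 m
     = 53.83 km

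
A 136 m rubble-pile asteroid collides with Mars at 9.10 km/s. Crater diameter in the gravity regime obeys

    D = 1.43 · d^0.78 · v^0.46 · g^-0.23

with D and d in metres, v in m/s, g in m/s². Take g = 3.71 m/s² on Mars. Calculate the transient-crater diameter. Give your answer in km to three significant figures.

In SI units: v = 9100 m/s.
d^0.78 = 136^0.78 = 46.15
v^0.46 = 9100^0.46 = 66.25
g^-0.23 = 3.71^-0.23 = 0.7397
D = 1.43 × 46.15 × 66.25 × 0.7397 = 3234 m
   = 3.234 km

D ≈ 3.23 km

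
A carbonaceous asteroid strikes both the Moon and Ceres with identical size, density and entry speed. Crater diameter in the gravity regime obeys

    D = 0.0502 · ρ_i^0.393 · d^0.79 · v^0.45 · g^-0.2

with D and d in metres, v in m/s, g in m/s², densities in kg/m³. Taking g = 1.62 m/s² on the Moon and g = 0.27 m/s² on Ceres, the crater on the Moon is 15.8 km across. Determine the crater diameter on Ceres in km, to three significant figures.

All impactor-dependent factors cancel in the ratio, leaving D_Ceres/D_Moon = (g_Ceres/g_Moon)^-0.2.
(0.27/1.62)^-0.2 = 0.1667^-0.2 = 1.431
D_Ceres = 1.431 × 15.8 km = 22.6 km

D ≈ 22.6 km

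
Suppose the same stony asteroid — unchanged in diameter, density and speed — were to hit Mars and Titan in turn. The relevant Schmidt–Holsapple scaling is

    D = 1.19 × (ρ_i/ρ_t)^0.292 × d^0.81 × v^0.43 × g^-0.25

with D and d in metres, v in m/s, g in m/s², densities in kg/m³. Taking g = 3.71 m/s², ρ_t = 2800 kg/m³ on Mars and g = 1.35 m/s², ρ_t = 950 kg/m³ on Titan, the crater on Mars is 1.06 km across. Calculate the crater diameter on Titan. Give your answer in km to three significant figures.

D ≈ 1.87 km

The impactor-only factors (d, v, ρ_i) cancel in the ratio, leaving D_Titan/D_Mars = (g_Titan/g_Mars)^-0.25 · (ρ_t,Mars/ρ_t,Titan)^0.292.
(1.35/3.71)^-0.25 = 0.3639^-0.25 = 1.288
(2800/950)^0.292 = 2.947^0.292 = 1.371
Ratio = 1.288 × 1.371 = 1.766
D_Titan = 1.766 × 1.06 km = 1.87 km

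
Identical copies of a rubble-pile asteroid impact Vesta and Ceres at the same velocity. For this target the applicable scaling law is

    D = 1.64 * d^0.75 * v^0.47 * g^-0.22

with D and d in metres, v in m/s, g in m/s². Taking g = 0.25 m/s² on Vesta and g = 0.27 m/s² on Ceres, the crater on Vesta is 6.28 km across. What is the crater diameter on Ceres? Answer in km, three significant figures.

D ≈ 6.17 km

All impactor-dependent factors cancel in the ratio, leaving D_Ceres/D_Vesta = (g_Ceres/g_Vesta)^-0.22.
(0.27/0.25)^-0.22 = 1.080^-0.22 = 0.9832
D_Ceres = 0.9832 × 6.28 km = 6.17 km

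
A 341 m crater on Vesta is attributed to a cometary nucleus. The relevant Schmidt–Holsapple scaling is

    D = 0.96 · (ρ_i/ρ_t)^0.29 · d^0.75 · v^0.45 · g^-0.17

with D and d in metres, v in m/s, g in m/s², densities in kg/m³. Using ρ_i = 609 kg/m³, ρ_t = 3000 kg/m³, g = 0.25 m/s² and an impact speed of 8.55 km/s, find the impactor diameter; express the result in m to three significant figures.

Rearranging for d: d = [D / (0.96 · (609/3000)^0.29 · 8550^0.45 · 0.25^-0.17)]^(1/0.75).
(609/3000)^0.29 = 0.6298
8550^0.45 = 58.80
0.25^-0.17 = 1.266
Denominator = 0.96 × 0.6298 × 58.80 × 1.266 = 45.01
D / 45.01 = 341 / 45.01 = 7.576
d = 7.576^(1/0.75) = 7.576^1.3333 = 14.88 m

d ≈ 14.9 m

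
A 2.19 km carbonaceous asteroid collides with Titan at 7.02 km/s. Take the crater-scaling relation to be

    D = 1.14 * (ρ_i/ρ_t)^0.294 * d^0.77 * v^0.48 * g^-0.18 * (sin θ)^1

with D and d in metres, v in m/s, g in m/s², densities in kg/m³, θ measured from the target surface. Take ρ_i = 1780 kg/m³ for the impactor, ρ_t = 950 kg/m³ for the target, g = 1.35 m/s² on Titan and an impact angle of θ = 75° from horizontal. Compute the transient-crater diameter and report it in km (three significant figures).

In SI units: d = 2190 m, v = 7020 m/s.
(ρ_i/ρ_t)^0.294 = (1780/950)^0.294 = 1.203
d^0.77 = 2190^0.77 = 373.4
v^0.48 = 7020^0.48 = 70.18
g^-0.18 = 1.35^-0.18 = 0.9474
(sin 75°)^1 = 0.9659^1 = 0.9659
D = 1.14 × 1.203 × 373.4 × 70.18 × 0.9474 × 0.9659 = 32887 m
   = 32.89 km

D ≈ 32.9 km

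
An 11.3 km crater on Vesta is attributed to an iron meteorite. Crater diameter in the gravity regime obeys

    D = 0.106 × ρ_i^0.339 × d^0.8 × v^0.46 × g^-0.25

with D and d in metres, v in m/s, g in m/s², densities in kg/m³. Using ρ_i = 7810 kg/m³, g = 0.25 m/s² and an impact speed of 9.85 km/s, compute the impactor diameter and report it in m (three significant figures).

Rearranging for d: d = [D / (0.106 · 7810^0.339 · 9850^0.46 · 0.25^-0.25)]^(1/0.8).
D = 11300 m.
7810^0.339 = 20.87
9850^0.46 = 68.70
0.25^-0.25 = 1.414
Denominator = 0.106 × 20.87 × 68.70 × 1.414 = 214.9
D / 214.9 = 11300 / 214.9 = 52.58
d = 52.58^(1/0.8) = 52.58^1.25 = 141.6 m

d ≈ 142 m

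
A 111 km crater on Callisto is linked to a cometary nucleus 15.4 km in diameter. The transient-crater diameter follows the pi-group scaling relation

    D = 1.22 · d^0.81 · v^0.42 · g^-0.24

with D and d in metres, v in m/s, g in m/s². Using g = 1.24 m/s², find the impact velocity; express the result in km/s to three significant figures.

v ≈ 6.09 km/s

Rearranging for v: v = [D / (1.22 · 15400^0.81 · 1.24^-0.24)]^(1/0.42).
D = 111000 m.
15400^0.81 = 2465
1.24^-0.24 = 0.9497
Denominator = 1.22 × 2465 × 0.9497 = 2856
D / 2856 = 111000 / 2856 = 38.87
v = 38.87^(1/0.42) = 38.87^2.381 = 6094 m/s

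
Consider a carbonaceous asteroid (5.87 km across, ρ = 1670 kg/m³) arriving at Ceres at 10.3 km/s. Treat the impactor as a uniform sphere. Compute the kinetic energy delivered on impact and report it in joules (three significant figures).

E ≈ 9.38 × 10^21 J

d = 5870 m; v = 10300 m/s.
Mass m = (π/6) ρ d³ = (π/6) × 1670 × (5870)³ = 1.769 × 10^14 kg
E = ½ m v² = 0.5 × 1.769 × 10^14 × (10300)² = 9.384 × 10^21 J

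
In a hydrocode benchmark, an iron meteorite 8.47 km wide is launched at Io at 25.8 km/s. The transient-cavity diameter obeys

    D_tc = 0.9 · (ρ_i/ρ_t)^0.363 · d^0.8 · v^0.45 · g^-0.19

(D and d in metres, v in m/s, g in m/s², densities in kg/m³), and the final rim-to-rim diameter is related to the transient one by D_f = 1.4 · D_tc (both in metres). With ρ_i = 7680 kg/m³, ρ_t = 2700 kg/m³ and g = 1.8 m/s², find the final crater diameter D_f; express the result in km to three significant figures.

In SI: d = 8470 m, v = 25800 m/s.
(ρ_i/ρ_t)^0.363 = (7680/2700)^0.363 = 1.462
d^0.8 = 8470^0.8 = 1388
v^0.45 = 25800^0.45 = 96.66
g^-0.19 = 1.8^-0.19 = 0.8943
D_tc = 0.9 × 1.462 × 1388 × 96.66 × 0.8943 = 1.579 × 10^5 m
D_f = 1.4 × 1.579 × 10^5 = 2.211 × 10^5 m
     = 221.1 km

D_f ≈ 221 km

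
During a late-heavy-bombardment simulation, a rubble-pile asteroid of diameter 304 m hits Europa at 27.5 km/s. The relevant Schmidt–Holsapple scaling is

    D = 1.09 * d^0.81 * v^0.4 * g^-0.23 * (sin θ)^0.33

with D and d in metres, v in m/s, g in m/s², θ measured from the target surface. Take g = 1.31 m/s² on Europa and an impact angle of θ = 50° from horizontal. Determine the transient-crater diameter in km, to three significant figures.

In SI units: v = 27500 m/s.
d^0.81 = 304^0.81 = 102.6
v^0.4 = 27500^0.4 = 59.67
g^-0.23 = 1.31^-0.23 = 0.9398
(sin 50°)^0.33 = 0.7660^0.33 = 0.9158
D = 1.09 × 102.6 × 59.67 × 0.9398 × 0.9158 = 5743 m
   = 5.743 km

D ≈ 5.74 km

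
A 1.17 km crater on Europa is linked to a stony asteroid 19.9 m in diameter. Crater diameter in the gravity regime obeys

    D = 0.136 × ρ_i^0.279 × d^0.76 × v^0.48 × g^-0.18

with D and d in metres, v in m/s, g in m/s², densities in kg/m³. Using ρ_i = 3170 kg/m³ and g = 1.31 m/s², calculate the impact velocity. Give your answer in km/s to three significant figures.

Rearranging for v: v = [D / (0.136 · 3170^0.279 · 19.9^0.76 · 1.31^-0.18)]^(1/0.48).
D = 1170 m.
3170^0.279 = 9.480
19.9^0.76 = 9.708
1.31^-0.18 = 0.9526
Denominator = 0.136 × 9.480 × 9.708 × 0.9526 = 11.92
D / 11.92 = 1170 / 11.92 = 98.15
v = 98.15^(1/0.48) = 98.15^2.0833 = 14116 m/s

v ≈ 14.1 km/s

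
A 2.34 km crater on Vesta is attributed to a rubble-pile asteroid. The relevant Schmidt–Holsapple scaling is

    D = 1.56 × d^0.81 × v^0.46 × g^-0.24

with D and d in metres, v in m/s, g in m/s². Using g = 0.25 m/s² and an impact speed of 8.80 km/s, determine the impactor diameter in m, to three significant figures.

d ≈ 31.8 m

Rearranging for d: d = [D / (1.56 · 8800^0.46 · 0.25^-0.24)]^(1/0.81).
D = 2340 m.
8800^0.46 = 65.23
0.25^-0.24 = 1.395
Denominator = 1.56 × 65.23 × 1.395 = 142.0
D / 142.0 = 2340 / 142.0 = 16.48
d = 16.48^(1/0.81) = 16.48^1.2346 = 31.80 m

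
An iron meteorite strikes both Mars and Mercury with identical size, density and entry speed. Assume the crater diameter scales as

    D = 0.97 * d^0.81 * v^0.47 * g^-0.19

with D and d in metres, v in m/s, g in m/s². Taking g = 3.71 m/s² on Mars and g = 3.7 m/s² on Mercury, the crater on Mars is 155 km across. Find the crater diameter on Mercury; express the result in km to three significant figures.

All impactor-dependent factors cancel in the ratio, leaving D_Mercury/D_Mars = (g_Mercury/g_Mars)^-0.19.
(3.7/3.71)^-0.19 = 0.9973^-0.19 = 1.001
D_Mercury = 1.001 × 155 km = 155 km

D ≈ 155 km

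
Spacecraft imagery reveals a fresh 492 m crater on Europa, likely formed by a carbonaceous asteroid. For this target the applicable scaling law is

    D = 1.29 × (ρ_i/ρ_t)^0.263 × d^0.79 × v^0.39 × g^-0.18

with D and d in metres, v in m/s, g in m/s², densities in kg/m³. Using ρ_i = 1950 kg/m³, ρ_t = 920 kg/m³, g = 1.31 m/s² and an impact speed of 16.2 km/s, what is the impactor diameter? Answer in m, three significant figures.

Rearranging for d: d = [D / (1.29 · (1950/920)^0.263 · 16200^0.39 · 1.31^-0.18)]^(1/0.79).
(1950/920)^0.263 = 1.218
16200^0.39 = 43.82
1.31^-0.18 = 0.9526
Denominator = 1.29 × 1.218 × 43.82 × 0.9526 = 65.59
D / 65.59 = 492 / 65.59 = 7.501
d = 7.501^(1/0.79) = 7.501^1.2658 = 12.82 m

d ≈ 12.8 m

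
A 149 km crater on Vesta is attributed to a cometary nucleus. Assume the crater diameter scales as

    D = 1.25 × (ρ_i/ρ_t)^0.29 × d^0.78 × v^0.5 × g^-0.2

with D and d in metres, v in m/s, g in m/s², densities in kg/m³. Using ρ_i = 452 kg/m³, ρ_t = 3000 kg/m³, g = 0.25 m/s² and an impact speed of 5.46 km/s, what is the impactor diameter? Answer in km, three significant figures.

d ≈ 18.4 km

Rearranging for d: d = [D / (1.25 · (452/3000)^0.29 · 5460^0.5 · 0.25^-0.2)]^(1/0.78).
D = 149000 m.
(452/3000)^0.29 = 0.5776
5460^0.5 = 73.89
0.25^-0.2 = 1.320
Denominator = 1.25 × 0.5776 × 73.89 × 1.320 = 70.42
D / 70.42 = 149000 / 70.42 = 2116
d = 2116^(1/0.78) = 2116^1.2821 = 18350 m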